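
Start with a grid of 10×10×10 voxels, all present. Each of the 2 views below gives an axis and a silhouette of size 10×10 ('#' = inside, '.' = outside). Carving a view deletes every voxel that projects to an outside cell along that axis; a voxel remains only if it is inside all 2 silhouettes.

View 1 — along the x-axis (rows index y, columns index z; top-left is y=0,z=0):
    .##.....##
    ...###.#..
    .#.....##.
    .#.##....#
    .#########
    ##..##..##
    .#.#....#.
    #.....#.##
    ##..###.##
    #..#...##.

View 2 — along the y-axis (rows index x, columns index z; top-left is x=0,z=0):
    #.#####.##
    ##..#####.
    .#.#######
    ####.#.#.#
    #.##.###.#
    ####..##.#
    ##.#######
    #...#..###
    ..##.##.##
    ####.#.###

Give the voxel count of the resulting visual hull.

start: 10×10×10 = 1000 voxels
after view 1 [x-axis, 48 of 100 cells solid] → remaining = 480
after view 2 [y-axis, 72 of 100 cells solid] → remaining = 346

remaining voxels: 346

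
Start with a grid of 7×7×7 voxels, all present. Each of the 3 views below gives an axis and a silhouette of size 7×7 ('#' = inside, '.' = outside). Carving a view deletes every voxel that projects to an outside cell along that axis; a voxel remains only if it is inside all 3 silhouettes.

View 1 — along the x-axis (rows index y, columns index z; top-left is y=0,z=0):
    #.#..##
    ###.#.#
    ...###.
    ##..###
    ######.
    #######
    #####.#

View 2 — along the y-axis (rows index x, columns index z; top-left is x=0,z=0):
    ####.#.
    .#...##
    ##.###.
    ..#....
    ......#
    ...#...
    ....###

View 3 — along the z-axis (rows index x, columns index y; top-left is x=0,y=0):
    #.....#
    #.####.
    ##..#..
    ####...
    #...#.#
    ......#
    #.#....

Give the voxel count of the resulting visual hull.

remaining voxels: 37

initial block: 7^3 = 343
V1 x: intersect with YZ mask (36 set) -- 252 left
V2 y: intersect with XZ mask (19 set) -- 96 left
V3 z: intersect with XY mask (20 set) -- 37 left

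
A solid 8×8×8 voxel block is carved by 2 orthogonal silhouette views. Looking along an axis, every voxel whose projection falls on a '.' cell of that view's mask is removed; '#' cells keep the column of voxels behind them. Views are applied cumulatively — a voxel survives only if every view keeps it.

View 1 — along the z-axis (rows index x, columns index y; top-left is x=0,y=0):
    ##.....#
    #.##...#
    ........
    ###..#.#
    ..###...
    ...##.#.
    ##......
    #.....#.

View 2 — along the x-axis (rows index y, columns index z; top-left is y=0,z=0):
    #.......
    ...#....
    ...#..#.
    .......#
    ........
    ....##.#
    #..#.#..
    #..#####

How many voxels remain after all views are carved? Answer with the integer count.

initial block: 8^3 = 512
V1 z: intersect with XY mask (22 set) -- 176 left
V2 x: intersect with YZ mask (17 set) -- 44 left

voxel count = 44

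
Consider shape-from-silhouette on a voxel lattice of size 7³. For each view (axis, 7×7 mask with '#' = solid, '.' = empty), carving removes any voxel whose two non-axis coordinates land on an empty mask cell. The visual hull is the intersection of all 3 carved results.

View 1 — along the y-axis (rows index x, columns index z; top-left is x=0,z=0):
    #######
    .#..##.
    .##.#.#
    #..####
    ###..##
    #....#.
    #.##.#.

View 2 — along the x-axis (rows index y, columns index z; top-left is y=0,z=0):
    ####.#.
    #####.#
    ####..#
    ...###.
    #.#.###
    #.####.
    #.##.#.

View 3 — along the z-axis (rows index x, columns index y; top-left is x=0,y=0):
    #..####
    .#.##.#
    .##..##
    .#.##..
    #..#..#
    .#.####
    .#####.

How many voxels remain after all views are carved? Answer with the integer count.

81 voxels

start: 7×7×7 = 343 voxels
carve view 1 (along y, XZ-mask fill 30/49): 210 voxels remain
carve view 2 (along x, YZ-mask fill 33/49): 142 voxels remain
carve view 3 (along z, XY-mask fill 29/49): 81 voxels remain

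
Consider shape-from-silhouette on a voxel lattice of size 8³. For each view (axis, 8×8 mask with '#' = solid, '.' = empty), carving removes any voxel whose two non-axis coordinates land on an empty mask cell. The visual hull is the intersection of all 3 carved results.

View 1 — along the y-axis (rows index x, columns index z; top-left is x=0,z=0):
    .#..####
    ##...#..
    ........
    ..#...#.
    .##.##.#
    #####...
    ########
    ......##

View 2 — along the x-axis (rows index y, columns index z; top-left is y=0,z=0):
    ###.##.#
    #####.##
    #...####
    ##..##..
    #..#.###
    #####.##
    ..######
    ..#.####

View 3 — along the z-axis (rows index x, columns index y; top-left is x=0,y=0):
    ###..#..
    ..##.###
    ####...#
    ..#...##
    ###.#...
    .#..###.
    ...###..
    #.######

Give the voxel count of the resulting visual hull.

full grid |V| = 512
[1] y-view keeps 30 columns → grid now 240
[2] x-view keeps 45 columns → grid now 170
[3] z-view keeps 35 columns → grid now 86

remaining voxels: 86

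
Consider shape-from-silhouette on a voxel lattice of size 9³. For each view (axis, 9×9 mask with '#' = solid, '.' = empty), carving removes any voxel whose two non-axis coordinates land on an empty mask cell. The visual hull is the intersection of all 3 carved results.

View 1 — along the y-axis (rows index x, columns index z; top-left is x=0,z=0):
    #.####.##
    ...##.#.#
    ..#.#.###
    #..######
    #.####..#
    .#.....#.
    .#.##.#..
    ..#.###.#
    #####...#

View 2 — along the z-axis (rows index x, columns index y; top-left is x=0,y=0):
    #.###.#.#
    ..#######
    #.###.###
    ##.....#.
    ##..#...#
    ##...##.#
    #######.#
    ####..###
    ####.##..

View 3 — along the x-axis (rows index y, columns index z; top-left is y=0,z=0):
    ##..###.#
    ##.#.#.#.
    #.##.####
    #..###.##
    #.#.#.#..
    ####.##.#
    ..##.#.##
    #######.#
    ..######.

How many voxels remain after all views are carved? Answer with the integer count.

voxel count = 173

start: 9×9×9 = 729 voxels
after view 1 [y-axis, 46 of 81 cells solid] → remaining = 414
after view 2 [z-axis, 53 of 81 cells solid] → remaining = 263
after view 3 [x-axis, 54 of 81 cells solid] → remaining = 173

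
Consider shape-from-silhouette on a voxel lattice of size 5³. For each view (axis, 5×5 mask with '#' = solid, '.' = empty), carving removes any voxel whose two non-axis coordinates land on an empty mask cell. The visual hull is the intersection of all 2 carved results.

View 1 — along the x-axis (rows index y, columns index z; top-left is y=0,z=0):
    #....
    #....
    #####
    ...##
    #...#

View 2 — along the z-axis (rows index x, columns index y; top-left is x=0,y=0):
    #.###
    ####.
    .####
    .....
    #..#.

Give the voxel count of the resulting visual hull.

start: 5×5×5 = 125 voxels
[1] x-view keeps 11 columns → grid now 55
[2] z-view keeps 14 columns → grid now 32

voxel count = 32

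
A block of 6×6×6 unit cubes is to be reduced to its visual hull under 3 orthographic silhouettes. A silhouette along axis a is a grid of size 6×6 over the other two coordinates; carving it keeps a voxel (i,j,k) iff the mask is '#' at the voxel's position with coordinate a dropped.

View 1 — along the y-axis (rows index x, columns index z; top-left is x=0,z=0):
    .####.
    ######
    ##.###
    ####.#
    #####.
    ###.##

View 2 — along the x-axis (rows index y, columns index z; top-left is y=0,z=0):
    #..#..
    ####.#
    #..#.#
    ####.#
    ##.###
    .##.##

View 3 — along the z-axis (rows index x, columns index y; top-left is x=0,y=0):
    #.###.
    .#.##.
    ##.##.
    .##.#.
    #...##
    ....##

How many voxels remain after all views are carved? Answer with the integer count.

initial block: 6^3 = 216
carve view 1 (along y, XZ-mask fill 30/36): 180 voxels remain
carve view 2 (along x, YZ-mask fill 24/36): 119 voxels remain
carve view 3 (along z, XY-mask fill 19/36): 67 voxels remain

remaining voxels: 67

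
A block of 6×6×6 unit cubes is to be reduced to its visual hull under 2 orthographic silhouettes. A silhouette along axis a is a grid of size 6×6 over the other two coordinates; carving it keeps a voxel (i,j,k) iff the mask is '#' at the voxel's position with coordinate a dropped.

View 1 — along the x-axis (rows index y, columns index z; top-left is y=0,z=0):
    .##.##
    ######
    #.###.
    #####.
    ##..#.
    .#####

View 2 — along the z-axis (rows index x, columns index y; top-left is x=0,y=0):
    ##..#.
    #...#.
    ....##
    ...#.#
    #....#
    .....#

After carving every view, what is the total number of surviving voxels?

remaining voxels: 52

full grid |V| = 216
step 1: project along x, AND mask (27/36) → |grid| = 162
step 2: project along z, AND mask (12/36) → |grid| = 52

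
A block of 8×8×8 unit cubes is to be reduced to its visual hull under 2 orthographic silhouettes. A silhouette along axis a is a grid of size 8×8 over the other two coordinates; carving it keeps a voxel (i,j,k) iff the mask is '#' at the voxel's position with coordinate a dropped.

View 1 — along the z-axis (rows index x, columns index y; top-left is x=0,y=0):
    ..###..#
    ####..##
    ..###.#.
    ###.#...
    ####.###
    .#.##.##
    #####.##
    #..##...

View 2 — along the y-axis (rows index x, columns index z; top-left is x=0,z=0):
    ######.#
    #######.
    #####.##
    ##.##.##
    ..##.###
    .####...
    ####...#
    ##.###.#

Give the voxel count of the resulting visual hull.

start: 8×8×8 = 512 voxels
carve view 1 (along z, XY-mask fill 40/64): 320 voxels remain
carve view 2 (along y, XZ-mask fill 47/64): 230 voxels remain

230 voxels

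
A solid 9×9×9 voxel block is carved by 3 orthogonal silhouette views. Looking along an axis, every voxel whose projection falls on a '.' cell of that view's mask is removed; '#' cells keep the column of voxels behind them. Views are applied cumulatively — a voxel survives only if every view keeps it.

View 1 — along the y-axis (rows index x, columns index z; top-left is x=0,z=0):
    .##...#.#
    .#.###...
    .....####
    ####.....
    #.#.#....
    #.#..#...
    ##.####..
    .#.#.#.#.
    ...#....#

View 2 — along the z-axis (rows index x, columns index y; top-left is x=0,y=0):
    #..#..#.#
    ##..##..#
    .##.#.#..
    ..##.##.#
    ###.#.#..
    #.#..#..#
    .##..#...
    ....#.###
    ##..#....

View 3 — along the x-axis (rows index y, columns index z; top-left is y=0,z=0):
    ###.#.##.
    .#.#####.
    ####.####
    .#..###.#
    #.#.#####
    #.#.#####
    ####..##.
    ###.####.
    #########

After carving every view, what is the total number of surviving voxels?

before carving: 729 voxels (9×9×9)
V1 y: intersect with XZ mask (34 set) -- 306 left
V2 z: intersect with XY mask (37 set) -- 139 left
V3 x: intersect with YZ mask (61 set) -- 105 left

|visual hull| = 105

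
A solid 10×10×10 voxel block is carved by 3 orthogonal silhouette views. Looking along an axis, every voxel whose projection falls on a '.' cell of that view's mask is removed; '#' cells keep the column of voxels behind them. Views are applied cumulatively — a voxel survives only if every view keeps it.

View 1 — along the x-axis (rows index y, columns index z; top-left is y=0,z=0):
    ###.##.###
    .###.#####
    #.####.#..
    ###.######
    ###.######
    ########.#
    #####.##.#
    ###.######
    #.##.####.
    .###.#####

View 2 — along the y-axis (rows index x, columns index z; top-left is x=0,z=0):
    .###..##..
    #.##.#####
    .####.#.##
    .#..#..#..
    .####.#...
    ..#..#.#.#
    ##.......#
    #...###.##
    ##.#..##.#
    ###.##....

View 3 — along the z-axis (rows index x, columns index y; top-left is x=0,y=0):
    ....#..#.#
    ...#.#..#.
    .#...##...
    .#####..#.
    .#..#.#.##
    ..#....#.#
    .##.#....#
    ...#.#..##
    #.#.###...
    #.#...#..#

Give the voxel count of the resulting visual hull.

start: 10×10×10 = 1000 voxels
V1 x: intersect with YZ mask (81 set) -- 810 left
V2 y: intersect with XZ mask (52 set) -- 424 left
V3 z: intersect with XY mask (40 set) -- 164 left

|visual hull| = 164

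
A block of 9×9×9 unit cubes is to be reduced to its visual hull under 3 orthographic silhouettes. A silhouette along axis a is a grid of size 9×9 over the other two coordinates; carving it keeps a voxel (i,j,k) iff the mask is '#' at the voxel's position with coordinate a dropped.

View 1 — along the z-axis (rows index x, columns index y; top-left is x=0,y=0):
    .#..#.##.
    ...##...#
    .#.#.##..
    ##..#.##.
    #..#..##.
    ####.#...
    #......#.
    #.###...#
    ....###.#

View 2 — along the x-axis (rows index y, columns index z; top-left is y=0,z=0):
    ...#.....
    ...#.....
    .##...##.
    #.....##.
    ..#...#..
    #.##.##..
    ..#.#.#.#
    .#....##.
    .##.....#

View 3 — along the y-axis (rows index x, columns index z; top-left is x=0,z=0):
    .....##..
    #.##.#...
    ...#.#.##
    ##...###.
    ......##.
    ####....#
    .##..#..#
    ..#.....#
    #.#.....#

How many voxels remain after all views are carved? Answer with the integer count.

41 voxels

start: 9×9×9 = 729 voxels
[1] z-view keeps 36 columns → grid now 324
[2] x-view keeps 26 columns → grid now 98
[3] y-view keeps 31 columns → grid now 41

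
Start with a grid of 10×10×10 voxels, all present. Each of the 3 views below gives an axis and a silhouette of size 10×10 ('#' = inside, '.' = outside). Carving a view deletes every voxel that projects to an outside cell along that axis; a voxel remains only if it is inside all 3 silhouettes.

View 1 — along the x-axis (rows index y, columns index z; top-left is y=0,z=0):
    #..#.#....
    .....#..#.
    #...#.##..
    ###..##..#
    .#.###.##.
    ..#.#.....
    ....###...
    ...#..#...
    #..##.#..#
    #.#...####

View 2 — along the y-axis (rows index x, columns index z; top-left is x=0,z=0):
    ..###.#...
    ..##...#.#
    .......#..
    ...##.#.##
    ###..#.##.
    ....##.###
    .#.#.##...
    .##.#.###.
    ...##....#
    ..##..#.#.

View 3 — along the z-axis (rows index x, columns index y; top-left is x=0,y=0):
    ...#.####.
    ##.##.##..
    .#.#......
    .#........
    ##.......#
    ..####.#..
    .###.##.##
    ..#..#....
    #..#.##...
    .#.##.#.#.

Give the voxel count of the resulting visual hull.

start: 10×10×10 = 1000 voxels
carve view 1 (along x, YZ-mask fill 39/100): 390 voxels remain
carve view 2 (along y, XZ-mask fill 42/100): 162 voxels remain
carve view 3 (along z, XY-mask fill 40/100): 62 voxels remain

remaining voxels: 62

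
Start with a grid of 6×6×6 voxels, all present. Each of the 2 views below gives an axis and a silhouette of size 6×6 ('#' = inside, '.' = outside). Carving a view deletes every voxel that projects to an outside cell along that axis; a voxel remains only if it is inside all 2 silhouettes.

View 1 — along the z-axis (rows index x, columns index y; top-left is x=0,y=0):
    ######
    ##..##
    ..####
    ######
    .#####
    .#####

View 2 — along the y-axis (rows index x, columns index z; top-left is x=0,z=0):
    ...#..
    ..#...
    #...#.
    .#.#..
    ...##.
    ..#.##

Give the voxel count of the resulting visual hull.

voxel count = 55

initial block: 6^3 = 216
step 1: project along z, AND mask (30/36) → |grid| = 180
step 2: project along y, AND mask (11/36) → |grid| = 55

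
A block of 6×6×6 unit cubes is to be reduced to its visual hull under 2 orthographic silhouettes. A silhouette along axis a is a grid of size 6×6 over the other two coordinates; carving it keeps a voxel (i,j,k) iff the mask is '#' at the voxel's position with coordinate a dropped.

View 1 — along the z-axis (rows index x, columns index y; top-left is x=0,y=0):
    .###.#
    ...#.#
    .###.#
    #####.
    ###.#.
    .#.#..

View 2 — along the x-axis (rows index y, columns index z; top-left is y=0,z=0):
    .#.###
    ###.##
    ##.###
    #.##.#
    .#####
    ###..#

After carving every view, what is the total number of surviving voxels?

full grid |V| = 216
step 1: project along z, AND mask (21/36) → |grid| = 126
step 2: project along x, AND mask (27/36) → |grid| = 95

voxel count = 95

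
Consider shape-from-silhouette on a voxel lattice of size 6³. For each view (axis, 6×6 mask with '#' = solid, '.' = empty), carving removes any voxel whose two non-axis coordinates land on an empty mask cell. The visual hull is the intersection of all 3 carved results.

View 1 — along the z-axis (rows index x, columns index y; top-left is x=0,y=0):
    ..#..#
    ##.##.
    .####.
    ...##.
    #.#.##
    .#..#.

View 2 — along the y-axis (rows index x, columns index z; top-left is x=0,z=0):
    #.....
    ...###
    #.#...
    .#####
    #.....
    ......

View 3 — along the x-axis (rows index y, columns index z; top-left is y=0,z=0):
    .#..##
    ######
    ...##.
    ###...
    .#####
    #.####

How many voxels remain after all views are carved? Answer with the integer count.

full grid |V| = 216
  1. axis=2 (XY plane), |mask|=18  ⇒  voxels=108
  2. axis=1 (XZ plane), |mask|=12  ⇒  voxels=36
  3. axis=0 (YZ plane), |mask|=24  ⇒  voxels=22

22 voxels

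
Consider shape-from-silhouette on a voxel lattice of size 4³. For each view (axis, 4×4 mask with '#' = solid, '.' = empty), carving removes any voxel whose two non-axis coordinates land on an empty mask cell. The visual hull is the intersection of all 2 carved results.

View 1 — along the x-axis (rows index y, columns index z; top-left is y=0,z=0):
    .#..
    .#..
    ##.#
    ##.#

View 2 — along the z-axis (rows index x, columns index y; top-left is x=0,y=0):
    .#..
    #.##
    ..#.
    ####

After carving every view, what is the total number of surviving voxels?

19 voxels

initial block: 4^3 = 64
carve view 1 (along x, YZ-mask fill 8/16): 32 voxels remain
carve view 2 (along z, XY-mask fill 9/16): 19 voxels remain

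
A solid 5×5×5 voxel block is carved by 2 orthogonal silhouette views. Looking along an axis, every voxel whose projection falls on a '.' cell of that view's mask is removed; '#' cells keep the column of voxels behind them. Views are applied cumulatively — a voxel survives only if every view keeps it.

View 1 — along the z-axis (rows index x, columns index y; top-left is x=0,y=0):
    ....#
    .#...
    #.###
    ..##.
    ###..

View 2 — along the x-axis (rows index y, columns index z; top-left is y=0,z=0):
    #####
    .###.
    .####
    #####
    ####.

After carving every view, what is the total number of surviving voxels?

remaining voxels: 46

full grid |V| = 125
after view 1 [z-axis, 11 of 25 cells solid] → remaining = 55
after view 2 [x-axis, 21 of 25 cells solid] → remaining = 46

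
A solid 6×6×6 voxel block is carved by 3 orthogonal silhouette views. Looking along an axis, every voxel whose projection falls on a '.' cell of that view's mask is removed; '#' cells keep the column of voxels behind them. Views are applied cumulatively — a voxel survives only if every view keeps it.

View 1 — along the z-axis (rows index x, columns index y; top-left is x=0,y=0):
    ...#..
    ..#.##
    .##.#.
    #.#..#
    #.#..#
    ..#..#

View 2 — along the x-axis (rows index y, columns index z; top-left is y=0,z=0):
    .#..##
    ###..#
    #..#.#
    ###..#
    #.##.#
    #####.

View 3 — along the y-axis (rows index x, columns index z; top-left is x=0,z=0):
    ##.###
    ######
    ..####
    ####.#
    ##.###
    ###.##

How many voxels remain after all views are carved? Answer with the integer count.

full grid |V| = 216
step 1: project along z, AND mask (15/36) → |grid| = 90
step 2: project along x, AND mask (23/36) → |grid| = 57
step 3: project along y, AND mask (30/36) → |grid| = 47

|visual hull| = 47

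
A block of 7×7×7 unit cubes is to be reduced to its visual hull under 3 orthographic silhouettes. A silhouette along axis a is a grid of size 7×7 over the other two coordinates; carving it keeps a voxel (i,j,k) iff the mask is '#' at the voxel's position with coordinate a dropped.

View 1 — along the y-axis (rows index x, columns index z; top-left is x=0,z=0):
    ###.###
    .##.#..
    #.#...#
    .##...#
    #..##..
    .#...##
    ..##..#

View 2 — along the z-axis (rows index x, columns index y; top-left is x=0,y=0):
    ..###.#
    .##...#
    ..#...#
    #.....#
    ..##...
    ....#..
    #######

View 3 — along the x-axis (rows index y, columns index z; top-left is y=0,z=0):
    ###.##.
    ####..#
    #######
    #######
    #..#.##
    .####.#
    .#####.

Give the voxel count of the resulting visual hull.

full grid |V| = 343
[1] y-view keeps 24 columns → grid now 168
[2] z-view keeps 21 columns → grid now 75
[3] x-view keeps 38 columns → grid now 60

60 voxels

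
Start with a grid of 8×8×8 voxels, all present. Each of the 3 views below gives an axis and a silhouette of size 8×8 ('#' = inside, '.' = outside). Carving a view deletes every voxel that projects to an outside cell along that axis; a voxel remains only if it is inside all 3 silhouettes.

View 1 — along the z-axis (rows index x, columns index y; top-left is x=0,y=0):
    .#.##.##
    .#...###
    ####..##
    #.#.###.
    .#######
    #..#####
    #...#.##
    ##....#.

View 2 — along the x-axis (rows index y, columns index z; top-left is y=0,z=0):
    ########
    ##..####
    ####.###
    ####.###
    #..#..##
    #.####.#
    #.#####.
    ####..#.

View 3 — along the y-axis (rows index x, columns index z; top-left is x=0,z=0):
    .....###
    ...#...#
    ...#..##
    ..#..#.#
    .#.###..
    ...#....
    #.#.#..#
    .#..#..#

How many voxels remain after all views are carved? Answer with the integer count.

|visual hull| = 85

before carving: 512 voxels (8×8×8)
V1 z: intersect with XY mask (40 set) -- 320 left
V2 x: intersect with YZ mask (49 set) -- 241 left
V3 y: intersect with XZ mask (23 set) -- 85 left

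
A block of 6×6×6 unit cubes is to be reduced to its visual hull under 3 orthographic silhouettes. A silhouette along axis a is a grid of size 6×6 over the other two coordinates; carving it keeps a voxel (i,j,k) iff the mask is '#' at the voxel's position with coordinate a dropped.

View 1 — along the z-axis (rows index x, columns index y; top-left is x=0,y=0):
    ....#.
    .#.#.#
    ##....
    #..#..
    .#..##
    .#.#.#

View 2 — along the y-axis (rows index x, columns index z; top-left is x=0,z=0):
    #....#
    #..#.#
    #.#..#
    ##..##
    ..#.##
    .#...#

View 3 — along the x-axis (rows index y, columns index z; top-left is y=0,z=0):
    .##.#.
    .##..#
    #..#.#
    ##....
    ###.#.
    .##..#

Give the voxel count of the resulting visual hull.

before carving: 216 voxels (6×6×6)
[1] z-view keeps 14 columns → grid now 84
[2] y-view keeps 17 columns → grid now 40
[3] x-view keeps 18 columns → grid now 22

|visual hull| = 22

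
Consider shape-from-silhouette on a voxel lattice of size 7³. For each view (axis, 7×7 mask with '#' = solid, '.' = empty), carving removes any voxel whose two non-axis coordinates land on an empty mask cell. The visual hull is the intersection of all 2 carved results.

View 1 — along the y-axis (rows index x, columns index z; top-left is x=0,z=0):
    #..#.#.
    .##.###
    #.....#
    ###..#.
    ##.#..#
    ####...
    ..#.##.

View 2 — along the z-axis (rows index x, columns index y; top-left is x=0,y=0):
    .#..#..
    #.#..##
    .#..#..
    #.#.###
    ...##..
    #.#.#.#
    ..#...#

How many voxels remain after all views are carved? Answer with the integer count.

remaining voxels: 80

before carving: 343 voxels (7×7×7)
after view 1 [y-axis, 25 of 49 cells solid] → remaining = 175
after view 2 [z-axis, 21 of 49 cells solid] → remaining = 80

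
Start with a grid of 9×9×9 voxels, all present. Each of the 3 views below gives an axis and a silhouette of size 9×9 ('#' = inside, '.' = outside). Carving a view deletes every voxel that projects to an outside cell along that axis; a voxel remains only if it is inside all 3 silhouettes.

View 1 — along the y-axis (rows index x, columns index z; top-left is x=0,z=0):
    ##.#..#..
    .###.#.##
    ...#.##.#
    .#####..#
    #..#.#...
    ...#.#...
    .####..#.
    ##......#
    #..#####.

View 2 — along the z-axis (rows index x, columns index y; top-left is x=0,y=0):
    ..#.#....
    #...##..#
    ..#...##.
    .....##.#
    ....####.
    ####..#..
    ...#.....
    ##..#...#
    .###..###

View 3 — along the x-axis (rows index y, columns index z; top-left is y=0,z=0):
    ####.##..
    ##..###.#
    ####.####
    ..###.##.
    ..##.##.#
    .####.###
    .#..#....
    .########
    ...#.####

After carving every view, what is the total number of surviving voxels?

remaining voxels: 86

start: 9×9×9 = 729 voxels
[1] y-view keeps 39 columns → grid now 351
[2] z-view keeps 32 columns → grid now 137
[3] x-view keeps 52 columns → grid now 86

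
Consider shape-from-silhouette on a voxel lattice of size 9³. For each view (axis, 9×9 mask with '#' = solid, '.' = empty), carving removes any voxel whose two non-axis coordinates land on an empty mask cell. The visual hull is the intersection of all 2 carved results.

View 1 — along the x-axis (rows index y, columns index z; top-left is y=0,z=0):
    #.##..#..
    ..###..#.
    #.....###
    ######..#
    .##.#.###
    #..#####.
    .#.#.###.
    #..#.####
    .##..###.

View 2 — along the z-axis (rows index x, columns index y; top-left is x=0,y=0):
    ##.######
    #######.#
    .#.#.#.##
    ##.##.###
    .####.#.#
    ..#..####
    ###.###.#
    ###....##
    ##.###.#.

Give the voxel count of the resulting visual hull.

start: 9×9×9 = 729 voxels
V1 x: intersect with YZ mask (47 set) -- 423 left
V2 z: intersect with XY mask (57 set) -- 296 left

296 voxels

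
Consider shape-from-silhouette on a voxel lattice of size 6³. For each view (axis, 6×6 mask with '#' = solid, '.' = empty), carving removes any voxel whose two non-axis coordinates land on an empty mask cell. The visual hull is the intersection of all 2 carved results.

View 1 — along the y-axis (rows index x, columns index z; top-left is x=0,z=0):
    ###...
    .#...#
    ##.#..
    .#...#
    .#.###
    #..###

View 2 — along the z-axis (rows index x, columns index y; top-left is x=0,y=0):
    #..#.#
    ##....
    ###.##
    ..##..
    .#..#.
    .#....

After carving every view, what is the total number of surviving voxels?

start: 6×6×6 = 216 voxels
V1 y: intersect with XZ mask (18 set) -- 108 left
V2 z: intersect with XY mask (15 set) -- 44 left

44 voxels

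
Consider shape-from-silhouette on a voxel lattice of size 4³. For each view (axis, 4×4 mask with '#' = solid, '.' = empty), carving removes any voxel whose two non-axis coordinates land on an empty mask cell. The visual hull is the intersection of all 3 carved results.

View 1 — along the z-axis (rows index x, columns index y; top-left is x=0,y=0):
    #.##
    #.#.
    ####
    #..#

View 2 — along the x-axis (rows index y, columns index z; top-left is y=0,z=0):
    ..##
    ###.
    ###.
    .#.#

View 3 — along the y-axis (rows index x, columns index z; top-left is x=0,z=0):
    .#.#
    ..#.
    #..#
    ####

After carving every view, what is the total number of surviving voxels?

full grid |V| = 64
carve view 1 (along z, XY-mask fill 11/16): 44 voxels remain
carve view 2 (along x, YZ-mask fill 10/16): 26 voxels remain
carve view 3 (along y, XZ-mask fill 9/16): 14 voxels remain

remaining voxels: 14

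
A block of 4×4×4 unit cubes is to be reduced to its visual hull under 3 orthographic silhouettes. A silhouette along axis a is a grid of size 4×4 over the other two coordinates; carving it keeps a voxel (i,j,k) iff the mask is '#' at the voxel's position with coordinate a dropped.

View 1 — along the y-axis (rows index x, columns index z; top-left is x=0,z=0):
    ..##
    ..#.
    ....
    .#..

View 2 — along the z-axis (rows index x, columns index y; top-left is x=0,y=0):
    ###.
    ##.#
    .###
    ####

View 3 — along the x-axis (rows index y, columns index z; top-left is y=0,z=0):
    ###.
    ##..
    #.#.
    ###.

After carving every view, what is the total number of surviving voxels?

before carving: 64 voxels (4×4×4)
step 1: project along y, AND mask (4/16) → |grid| = 16
step 2: project along z, AND mask (13/16) → |grid| = 13
step 3: project along x, AND mask (10/16) → |grid| = 7

remaining voxels: 7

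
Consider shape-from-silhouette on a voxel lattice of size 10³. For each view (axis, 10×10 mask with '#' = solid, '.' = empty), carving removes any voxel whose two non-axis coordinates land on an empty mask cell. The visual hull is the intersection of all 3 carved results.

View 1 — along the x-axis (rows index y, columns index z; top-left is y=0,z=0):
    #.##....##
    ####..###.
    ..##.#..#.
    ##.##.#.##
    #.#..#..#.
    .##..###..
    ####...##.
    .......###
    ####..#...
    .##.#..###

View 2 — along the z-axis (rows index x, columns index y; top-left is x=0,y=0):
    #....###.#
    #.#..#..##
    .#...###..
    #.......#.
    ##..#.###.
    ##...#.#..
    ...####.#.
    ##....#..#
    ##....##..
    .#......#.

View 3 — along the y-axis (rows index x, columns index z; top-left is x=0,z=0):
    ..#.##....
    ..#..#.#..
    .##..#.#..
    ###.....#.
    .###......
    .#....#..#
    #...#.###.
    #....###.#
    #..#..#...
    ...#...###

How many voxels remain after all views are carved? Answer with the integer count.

initial block: 10^3 = 1000
V1 x: intersect with YZ mask (52 set) -- 520 left
V2 z: intersect with XY mask (41 set) -- 215 left
V3 y: intersect with XZ mask (37 set) -- 83 left

|visual hull| = 83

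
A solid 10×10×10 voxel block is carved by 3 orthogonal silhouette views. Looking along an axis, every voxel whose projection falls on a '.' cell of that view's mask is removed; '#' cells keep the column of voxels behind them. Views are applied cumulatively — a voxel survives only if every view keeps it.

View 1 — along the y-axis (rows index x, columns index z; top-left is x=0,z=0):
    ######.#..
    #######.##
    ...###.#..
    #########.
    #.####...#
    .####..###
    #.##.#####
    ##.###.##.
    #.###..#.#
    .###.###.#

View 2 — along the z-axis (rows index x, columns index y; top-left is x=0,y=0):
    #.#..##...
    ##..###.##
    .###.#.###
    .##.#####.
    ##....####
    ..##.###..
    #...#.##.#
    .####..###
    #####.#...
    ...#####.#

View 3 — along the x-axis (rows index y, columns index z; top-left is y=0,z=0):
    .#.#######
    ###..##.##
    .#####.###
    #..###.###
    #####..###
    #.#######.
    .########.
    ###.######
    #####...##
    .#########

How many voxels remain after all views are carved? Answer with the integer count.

332 voxels

before carving: 1000 voxels (10×10×10)
  1. axis=1 (XZ plane), |mask|=70  ⇒  voxels=700
  2. axis=2 (XY plane), |mask|=60  ⇒  voxels=420
  3. axis=0 (YZ plane), |mask|=79  ⇒  voxels=332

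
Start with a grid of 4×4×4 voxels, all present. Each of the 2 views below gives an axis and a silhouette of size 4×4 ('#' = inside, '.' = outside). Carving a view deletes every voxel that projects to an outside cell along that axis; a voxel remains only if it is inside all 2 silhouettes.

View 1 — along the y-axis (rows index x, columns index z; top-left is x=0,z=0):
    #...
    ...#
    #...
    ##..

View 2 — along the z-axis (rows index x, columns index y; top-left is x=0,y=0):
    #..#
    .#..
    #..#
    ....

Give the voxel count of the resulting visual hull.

start: 4×4×4 = 64 voxels
V1 y: intersect with XZ mask (5 set) -- 20 left
V2 z: intersect with XY mask (5 set) -- 5 left

5 voxels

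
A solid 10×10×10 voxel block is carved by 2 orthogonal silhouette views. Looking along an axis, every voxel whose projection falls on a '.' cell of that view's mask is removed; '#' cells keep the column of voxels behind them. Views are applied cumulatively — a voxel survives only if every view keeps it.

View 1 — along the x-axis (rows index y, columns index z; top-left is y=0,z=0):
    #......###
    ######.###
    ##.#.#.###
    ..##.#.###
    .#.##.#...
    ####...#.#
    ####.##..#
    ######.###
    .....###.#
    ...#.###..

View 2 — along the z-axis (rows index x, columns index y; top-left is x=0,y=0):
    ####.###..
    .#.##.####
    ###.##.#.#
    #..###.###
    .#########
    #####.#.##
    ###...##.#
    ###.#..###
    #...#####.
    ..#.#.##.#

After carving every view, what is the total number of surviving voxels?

start: 10×10×10 = 1000 voxels
after view 1 [x-axis, 60 of 100 cells solid] → remaining = 600
after view 2 [z-axis, 69 of 100 cells solid] → remaining = 418

418 voxels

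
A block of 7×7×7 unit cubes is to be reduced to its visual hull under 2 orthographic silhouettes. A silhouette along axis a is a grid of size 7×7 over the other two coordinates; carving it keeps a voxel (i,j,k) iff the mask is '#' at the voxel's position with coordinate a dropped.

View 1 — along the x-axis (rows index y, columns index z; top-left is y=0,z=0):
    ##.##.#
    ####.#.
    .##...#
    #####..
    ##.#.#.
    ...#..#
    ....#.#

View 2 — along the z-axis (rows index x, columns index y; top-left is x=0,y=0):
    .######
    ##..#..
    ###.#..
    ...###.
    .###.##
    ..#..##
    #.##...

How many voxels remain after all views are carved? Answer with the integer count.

full grid |V| = 343
after view 1 [x-axis, 26 of 49 cells solid] → remaining = 182
after view 2 [z-axis, 27 of 49 cells solid] → remaining = 100

|visual hull| = 100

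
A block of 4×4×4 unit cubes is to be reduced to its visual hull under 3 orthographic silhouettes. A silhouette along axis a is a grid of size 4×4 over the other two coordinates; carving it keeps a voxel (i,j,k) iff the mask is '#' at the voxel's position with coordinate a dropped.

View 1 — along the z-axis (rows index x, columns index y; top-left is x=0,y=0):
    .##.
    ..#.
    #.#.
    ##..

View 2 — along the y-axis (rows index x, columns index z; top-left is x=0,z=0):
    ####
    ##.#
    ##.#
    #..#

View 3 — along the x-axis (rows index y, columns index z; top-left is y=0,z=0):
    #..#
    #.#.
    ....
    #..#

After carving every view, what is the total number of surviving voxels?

initial block: 4^3 = 64
V1 z: intersect with XY mask (7 set) -- 28 left
V2 y: intersect with XZ mask (12 set) -- 21 left
V3 x: intersect with YZ mask (6 set) -- 7 left

7 voxels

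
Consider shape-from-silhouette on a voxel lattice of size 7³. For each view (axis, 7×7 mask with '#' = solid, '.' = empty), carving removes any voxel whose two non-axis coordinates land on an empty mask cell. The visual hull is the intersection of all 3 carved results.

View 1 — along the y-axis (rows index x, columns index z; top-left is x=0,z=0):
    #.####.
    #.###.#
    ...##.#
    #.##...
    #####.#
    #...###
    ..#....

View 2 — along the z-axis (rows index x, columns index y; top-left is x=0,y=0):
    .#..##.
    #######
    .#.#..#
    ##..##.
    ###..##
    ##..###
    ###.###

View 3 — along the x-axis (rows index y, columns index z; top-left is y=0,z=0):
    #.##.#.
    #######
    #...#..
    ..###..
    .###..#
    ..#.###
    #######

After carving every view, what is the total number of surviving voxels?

before carving: 343 voxels (7×7×7)
carve view 1 (along y, XZ-mask fill 27/49): 189 voxels remain
carve view 2 (along z, XY-mask fill 33/49): 127 voxels remain
carve view 3 (along x, YZ-mask fill 31/49): 90 voxels remain

remaining voxels: 90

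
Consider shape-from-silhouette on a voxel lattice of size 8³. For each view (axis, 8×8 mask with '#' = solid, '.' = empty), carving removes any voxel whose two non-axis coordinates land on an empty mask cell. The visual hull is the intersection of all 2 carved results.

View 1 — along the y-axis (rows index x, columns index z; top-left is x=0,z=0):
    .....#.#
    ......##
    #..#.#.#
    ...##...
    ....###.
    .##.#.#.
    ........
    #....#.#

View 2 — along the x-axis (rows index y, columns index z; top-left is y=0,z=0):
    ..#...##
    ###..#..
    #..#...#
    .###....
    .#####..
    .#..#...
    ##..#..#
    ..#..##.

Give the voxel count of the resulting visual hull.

start: 8×8×8 = 512 voxels
carve view 1 (along y, XZ-mask fill 20/64): 160 voxels remain
carve view 2 (along x, YZ-mask fill 27/64): 61 voxels remain

remaining voxels: 61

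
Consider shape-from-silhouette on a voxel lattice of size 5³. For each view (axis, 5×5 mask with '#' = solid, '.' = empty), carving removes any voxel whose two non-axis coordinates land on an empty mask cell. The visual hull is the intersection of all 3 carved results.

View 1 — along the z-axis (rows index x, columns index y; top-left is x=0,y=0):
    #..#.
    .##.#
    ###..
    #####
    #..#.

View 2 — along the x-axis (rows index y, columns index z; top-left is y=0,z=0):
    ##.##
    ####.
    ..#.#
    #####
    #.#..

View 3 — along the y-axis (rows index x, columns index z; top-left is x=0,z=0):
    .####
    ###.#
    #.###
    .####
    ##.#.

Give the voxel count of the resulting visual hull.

start: 5×5×5 = 125 voxels
step 1: project along z, AND mask (15/25) → |grid| = 75
step 2: project along x, AND mask (17/25) → |grid| = 53
step 3: project along y, AND mask (19/25) → |grid| = 41

41 voxels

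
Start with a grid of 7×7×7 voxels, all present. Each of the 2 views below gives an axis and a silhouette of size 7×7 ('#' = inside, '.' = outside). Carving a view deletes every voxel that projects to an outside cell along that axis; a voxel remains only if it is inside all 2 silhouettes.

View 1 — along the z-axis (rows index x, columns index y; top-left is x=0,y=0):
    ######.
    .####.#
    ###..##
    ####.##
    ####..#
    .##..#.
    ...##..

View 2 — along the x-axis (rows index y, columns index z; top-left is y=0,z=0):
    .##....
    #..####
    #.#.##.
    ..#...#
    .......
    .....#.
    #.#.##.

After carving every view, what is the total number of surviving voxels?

start: 7×7×7 = 343 voxels
step 1: project along z, AND mask (32/49) → |grid| = 224
step 2: project along x, AND mask (18/49) → |grid| = 92

92 voxels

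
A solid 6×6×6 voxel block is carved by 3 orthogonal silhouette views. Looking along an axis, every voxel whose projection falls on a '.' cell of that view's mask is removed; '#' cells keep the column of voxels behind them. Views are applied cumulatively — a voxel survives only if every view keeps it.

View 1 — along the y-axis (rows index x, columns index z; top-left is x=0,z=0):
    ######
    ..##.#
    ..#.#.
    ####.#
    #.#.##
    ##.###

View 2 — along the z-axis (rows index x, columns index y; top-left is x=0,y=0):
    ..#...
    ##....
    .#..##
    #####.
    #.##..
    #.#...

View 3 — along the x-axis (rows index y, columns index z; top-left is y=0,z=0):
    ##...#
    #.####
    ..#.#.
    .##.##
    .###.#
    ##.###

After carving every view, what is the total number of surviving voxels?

initial block: 6^3 = 216
after view 1 [y-axis, 25 of 36 cells solid] → remaining = 150
after view 2 [z-axis, 16 of 36 cells solid] → remaining = 65
after view 3 [x-axis, 23 of 36 cells solid] → remaining = 36

voxel count = 36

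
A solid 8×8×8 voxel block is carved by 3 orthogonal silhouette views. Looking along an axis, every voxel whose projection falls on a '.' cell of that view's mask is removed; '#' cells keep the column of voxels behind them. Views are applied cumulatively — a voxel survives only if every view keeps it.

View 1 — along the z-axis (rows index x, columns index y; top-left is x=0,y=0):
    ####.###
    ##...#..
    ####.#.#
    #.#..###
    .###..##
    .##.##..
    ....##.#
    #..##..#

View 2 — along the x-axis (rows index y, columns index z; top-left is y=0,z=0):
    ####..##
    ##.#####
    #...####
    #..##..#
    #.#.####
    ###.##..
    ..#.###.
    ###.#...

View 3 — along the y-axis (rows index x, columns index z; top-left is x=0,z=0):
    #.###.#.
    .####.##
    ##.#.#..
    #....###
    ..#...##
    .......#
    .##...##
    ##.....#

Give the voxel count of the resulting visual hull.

91 voxels

initial block: 8^3 = 512
V1 z: intersect with XY mask (37 set) -- 296 left
V2 x: intersect with YZ mask (41 set) -- 190 left
V3 y: intersect with XZ mask (30 set) -- 91 left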